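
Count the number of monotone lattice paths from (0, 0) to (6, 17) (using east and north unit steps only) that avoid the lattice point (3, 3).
Number of paths = 87347

Total paths from (0, 0) to (6, 17): C(23, 6) = 100947. Paths through (3, 3): (paths (0, 0) → (3, 3)) × (paths (3, 3) → (6, 17)) = C(6, 3) · C(17, 3) = 20 · 680 = 13600. Avoidance count = 100947 − 13600 = 87347.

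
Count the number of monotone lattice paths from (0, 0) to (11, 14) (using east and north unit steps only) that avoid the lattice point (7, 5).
Number of paths = 3891120

Total paths from (0, 0) to (11, 14): C(25, 11) = 4457400. Paths through (7, 5): (paths (0, 0) → (7, 5)) × (paths (7, 5) → (11, 14)) = C(12, 7) · C(13, 4) = 792 · 715 = 566280. Avoidance count = 4457400 − 566280 = 3891120.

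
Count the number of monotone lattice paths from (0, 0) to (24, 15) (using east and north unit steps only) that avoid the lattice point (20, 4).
Number of paths = 25126336170

Total paths from (0, 0) to (24, 15): C(39, 24) = 25140840660. Paths through (20, 4): (paths (0, 0) → (20, 4)) × (paths (20, 4) → (24, 15)) = C(24, 20) · C(15, 4) = 10626 · 1365 = 14504490. Avoidance count = 25140840660 − 14504490 = 25126336170.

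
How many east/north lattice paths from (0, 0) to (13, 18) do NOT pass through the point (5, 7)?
Number of paths = 146392131

Total paths from (0, 0) to (13, 18): C(31, 13) = 206253075. Paths through (5, 7): (paths (0, 0) → (5, 7)) × (paths (5, 7) → (13, 18)) = C(12, 5) · C(19, 8) = 792 · 75582 = 59860944. Avoidance count = 206253075 − 59860944 = 146392131.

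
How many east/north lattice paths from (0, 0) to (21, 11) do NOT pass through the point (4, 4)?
Number of paths = 104797200

Total paths from (0, 0) to (21, 11): C(32, 21) = 129024480. Paths through (4, 4): (paths (0, 0) → (4, 4)) × (paths (4, 4) → (21, 11)) = C(8, 4) · C(24, 17) = 70 · 346104 = 24227280. Avoidance count = 129024480 − 24227280 = 104797200.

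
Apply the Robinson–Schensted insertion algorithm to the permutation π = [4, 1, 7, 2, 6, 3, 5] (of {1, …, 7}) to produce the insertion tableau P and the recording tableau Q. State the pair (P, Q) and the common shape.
P = [1, 2, 3, 5] / [4, 6] / [7];  Q = [1, 3, 5, 7] / [2, 4] / [6];  common shape = (4, 2, 1)

Row-insert the values π_1, π_2, … into P one at a time, bumping the leftmost entry strictly greater than the inserted value down to the next row. The recording tableau Q records, in position (i, j), the step at which that cell was added to P.
  Insert 4 (step 1): P = [4];  Q = [1]
  Insert 1 (step 2): P = [1] / [4];  Q = [1] / [2]
  Insert 7 (step 3): P = [1, 7] / [4];  Q = [1, 3] / [2]
  Insert 2 (step 4): P = [1, 2] / [4, 7];  Q = [1, 3] / [2, 4]
  Insert 6 (step 5): P = [1, 2, 6] / [4, 7];  Q = [1, 3, 5] / [2, 4]
  Insert 3 (step 6): P = [1, 2, 3] / [4, 6] / [7];  Q = [1, 3, 5] / [2, 4] / [6]
  Insert 5 (step 7): P = [1, 2, 3, 5] / [4, 6] / [7];  Q = [1, 3, 5, 7] / [2, 4] / [6]
Final shape: (4, 2, 1).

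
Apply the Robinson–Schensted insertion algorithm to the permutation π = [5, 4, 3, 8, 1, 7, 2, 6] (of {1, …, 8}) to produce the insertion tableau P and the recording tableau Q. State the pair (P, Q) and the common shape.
P = [1, 2, 6] / [3, 7] / [4, 8] / [5];  Q = [1, 4, 8] / [2, 6] / [3, 7] / [5];  common shape = (3, 2, 2, 1)

Row-insert the values π_1, π_2, … into P one at a time, bumping the leftmost entry strictly greater than the inserted value down to the next row. The recording tableau Q records, in position (i, j), the step at which that cell was added to P.
  Insert 5 (step 1): P = [5];  Q = [1]
  Insert 4 (step 2): P = [4] / [5];  Q = [1] / [2]
  Insert 3 (step 3): P = [3] / [4] / [5];  Q = [1] / [2] / [3]
  Insert 8 (step 4): P = [3, 8] / [4] / [5];  Q = [1, 4] / [2] / [3]
  Insert 1 (step 5): P = [1, 8] / [3] / [4] / [5];  Q = [1, 4] / [2] / [3] / [5]
  Insert 7 (step 6): P = [1, 7] / [3, 8] / [4] / [5];  Q = [1, 4] / [2, 6] / [3] / [5]
  Insert 2 (step 7): P = [1, 2] / [3, 7] / [4, 8] / [5];  Q = [1, 4] / [2, 6] / [3, 7] / [5]
  Insert 6 (step 8): P = [1, 2, 6] / [3, 7] / [4, 8] / [5];  Q = [1, 4, 8] / [2, 6] / [3, 7] / [5]
Final shape: (3, 2, 2, 1).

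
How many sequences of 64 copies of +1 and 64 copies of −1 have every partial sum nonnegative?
C_64 = 368479169875816659479009042713546950

These ballot sequences are counted by the Catalan number C_n = (1/(n + 1)) · C(2n, n). For n = 64: C_64 = (1/65) · C(128, 64) = 23951146041928082866135587776380551750/65 = 368479169875816659479009042713546950.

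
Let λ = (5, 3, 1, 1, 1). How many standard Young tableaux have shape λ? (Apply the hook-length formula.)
# SYT of shape (5, 3, 1, 1, 1) = 1540

Hook-length formula: f^λ = n! / Π hook(c), product over all cells c of the Young diagram. For λ = (5, 3, 1, 1, 1), n = 11 boxes. Hook lengths by row (left-to-right, top-to-bottom): [9, 5, 4, 2, 1]; [6, 2, 1]; [3]; [2]; [1]. Product of hooks = 25920. So f^λ = 11! / 25920 = 39916800 / 25920 = 1540.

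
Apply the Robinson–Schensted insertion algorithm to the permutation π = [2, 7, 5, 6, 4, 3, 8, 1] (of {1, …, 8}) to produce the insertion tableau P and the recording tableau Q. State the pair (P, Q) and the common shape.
P = [1, 3, 6, 8] / [2] / [4] / [5] / [7];  Q = [1, 2, 4, 7] / [3] / [5] / [6] / [8];  common shape = (4, 1, 1, 1, 1)

Row-insert the values π_1, π_2, … into P one at a time, bumping the leftmost entry strictly greater than the inserted value down to the next row. The recording tableau Q records, in position (i, j), the step at which that cell was added to P.
  Insert 2 (step 1): P = [2];  Q = [1]
  Insert 7 (step 2): P = [2, 7];  Q = [1, 2]
  Insert 5 (step 3): P = [2, 5] / [7];  Q = [1, 2] / [3]
  Insert 6 (step 4): P = [2, 5, 6] / [7];  Q = [1, 2, 4] / [3]
  Insert 4 (step 5): P = [2, 4, 6] / [5] / [7];  Q = [1, 2, 4] / [3] / [5]
  Insert 3 (step 6): P = [2, 3, 6] / [4] / [5] / [7];  Q = [1, 2, 4] / [3] / [5] / [6]
  Insert 8 (step 7): P = [2, 3, 6, 8] / [4] / [5] / [7];  Q = [1, 2, 4, 7] / [3] / [5] / [6]
  Insert 1 (step 8): P = [1, 3, 6, 8] / [2] / [4] / [5] / [7];  Q = [1, 2, 4, 7] / [3] / [5] / [6] / [8]
Final shape: (4, 1, 1, 1, 1).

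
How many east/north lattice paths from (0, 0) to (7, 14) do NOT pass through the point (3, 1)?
Number of paths = 106760

Total paths from (0, 0) to (7, 14): C(21, 7) = 116280. Paths through (3, 1): (paths (0, 0) → (3, 1)) × (paths (3, 1) → (7, 14)) = C(4, 3) · C(17, 4) = 4 · 2380 = 9520. Avoidance count = 116280 − 9520 = 106760.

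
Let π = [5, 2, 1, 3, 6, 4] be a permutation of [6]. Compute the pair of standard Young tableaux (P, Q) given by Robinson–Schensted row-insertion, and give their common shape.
P = [1, 3, 4] / [2, 6] / [5];  Q = [1, 4, 5] / [2, 6] / [3];  common shape = (3, 2, 1)

Row-insert the values π_1, π_2, … into P one at a time, bumping the leftmost entry strictly greater than the inserted value down to the next row. The recording tableau Q records, in position (i, j), the step at which that cell was added to P.
  Insert 5 (step 1): P = [5];  Q = [1]
  Insert 2 (step 2): P = [2] / [5];  Q = [1] / [2]
  Insert 1 (step 3): P = [1] / [2] / [5];  Q = [1] / [2] / [3]
  Insert 3 (step 4): P = [1, 3] / [2] / [5];  Q = [1, 4] / [2] / [3]
  Insert 6 (step 5): P = [1, 3, 6] / [2] / [5];  Q = [1, 4, 5] / [2] / [3]
  Insert 4 (step 6): P = [1, 3, 4] / [2, 6] / [5];  Q = [1, 4, 5] / [2, 6] / [3]
Final shape: (3, 2, 1).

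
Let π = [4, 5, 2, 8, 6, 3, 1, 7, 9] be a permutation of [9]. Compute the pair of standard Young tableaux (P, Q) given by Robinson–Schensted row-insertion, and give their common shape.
P = [1, 3, 6, 7, 9] / [2, 5] / [4] / [8];  Q = [1, 2, 4, 8, 9] / [3, 5] / [6] / [7];  common shape = (5, 2, 1, 1)

Row-insert the values π_1, π_2, … into P one at a time, bumping the leftmost entry strictly greater than the inserted value down to the next row. The recording tableau Q records, in position (i, j), the step at which that cell was added to P.
  Insert 4 (step 1): P = [4];  Q = [1]
  Insert 5 (step 2): P = [4, 5];  Q = [1, 2]
  Insert 2 (step 3): P = [2, 5] / [4];  Q = [1, 2] / [3]
  Insert 8 (step 4): P = [2, 5, 8] / [4];  Q = [1, 2, 4] / [3]
  Insert 6 (step 5): P = [2, 5, 6] / [4, 8];  Q = [1, 2, 4] / [3, 5]
  Insert 3 (step 6): P = [2, 3, 6] / [4, 5] / [8];  Q = [1, 2, 4] / [3, 5] / [6]
  Insert 1 (step 7): P = [1, 3, 6] / [2, 5] / [4] / [8];  Q = [1, 2, 4] / [3, 5] / [6] / [7]
  Insert 7 (step 8): P = [1, 3, 6, 7] / [2, 5] / [4] / [8];  Q = [1, 2, 4, 8] / [3, 5] / [6] / [7]
  Insert 9 (step 9): P = [1, 3, 6, 7, 9] / [2, 5] / [4] / [8];  Q = [1, 2, 4, 8, 9] / [3, 5] / [6] / [7]
Final shape: (5, 2, 1, 1).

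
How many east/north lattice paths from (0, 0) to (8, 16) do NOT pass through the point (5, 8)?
Number of paths = 523116

Total paths from (0, 0) to (8, 16): C(24, 8) = 735471. Paths through (5, 8): (paths (0, 0) → (5, 8)) × (paths (5, 8) → (8, 16)) = C(13, 5) · C(11, 3) = 1287 · 165 = 212355. Avoidance count = 735471 − 212355 = 523116.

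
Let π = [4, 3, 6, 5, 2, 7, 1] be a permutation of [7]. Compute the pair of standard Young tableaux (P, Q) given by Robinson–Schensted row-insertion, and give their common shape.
P = [1, 5, 7] / [2, 6] / [3] / [4];  Q = [1, 3, 6] / [2, 4] / [5] / [7];  common shape = (3, 2, 1, 1)

Row-insert the values π_1, π_2, … into P one at a time, bumping the leftmost entry strictly greater than the inserted value down to the next row. The recording tableau Q records, in position (i, j), the step at which that cell was added to P.
  Insert 4 (step 1): P = [4];  Q = [1]
  Insert 3 (step 2): P = [3] / [4];  Q = [1] / [2]
  Insert 6 (step 3): P = [3, 6] / [4];  Q = [1, 3] / [2]
  Insert 5 (step 4): P = [3, 5] / [4, 6];  Q = [1, 3] / [2, 4]
  Insert 2 (step 5): P = [2, 5] / [3, 6] / [4];  Q = [1, 3] / [2, 4] / [5]
  Insert 7 (step 6): P = [2, 5, 7] / [3, 6] / [4];  Q = [1, 3, 6] / [2, 4] / [5]
  Insert 1 (step 7): P = [1, 5, 7] / [2, 6] / [3] / [4];  Q = [1, 3, 6] / [2, 4] / [5] / [7]
Final shape: (3, 2, 1, 1).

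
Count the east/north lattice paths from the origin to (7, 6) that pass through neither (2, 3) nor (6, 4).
Number of paths = 676

Inclusion–exclusion. Total paths: C(13, 7) = 1716. Through P₁: C(5, 2)·C(8, 5) = 560. Through P₂: C(10, 6)·C(3, 1) = 630. Since P₁ is strictly southwest of P₂, a monotone path through both must visit P₁ then P₂; paths through both = C(5, 2)·C(5, 4)·C(3, 1) = 150. Avoid both = 1716 − 560 − 630 + 150 = 676.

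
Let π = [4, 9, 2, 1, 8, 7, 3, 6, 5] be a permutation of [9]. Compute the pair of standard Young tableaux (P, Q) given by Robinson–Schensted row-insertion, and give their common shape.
P = [1, 3, 5] / [2, 6] / [4, 7] / [8] / [9];  Q = [1, 2, 8] / [3, 5] / [4, 6] / [7] / [9];  common shape = (3, 2, 2, 1, 1)

Row-insert the values π_1, π_2, … into P one at a time, bumping the leftmost entry strictly greater than the inserted value down to the next row. The recording tableau Q records, in position (i, j), the step at which that cell was added to P.
  Insert 4 (step 1): P = [4];  Q = [1]
  Insert 9 (step 2): P = [4, 9];  Q = [1, 2]
  Insert 2 (step 3): P = [2, 9] / [4];  Q = [1, 2] / [3]
  Insert 1 (step 4): P = [1, 9] / [2] / [4];  Q = [1, 2] / [3] / [4]
  Insert 8 (step 5): P = [1, 8] / [2, 9] / [4];  Q = [1, 2] / [3, 5] / [4]
  Insert 7 (step 6): P = [1, 7] / [2, 8] / [4, 9];  Q = [1, 2] / [3, 5] / [4, 6]
  Insert 3 (step 7): P = [1, 3] / [2, 7] / [4, 8] / [9];  Q = [1, 2] / [3, 5] / [4, 6] / [7]
  Insert 6 (step 8): P = [1, 3, 6] / [2, 7] / [4, 8] / [9];  Q = [1, 2, 8] / [3, 5] / [4, 6] / [7]
  Insert 5 (step 9): P = [1, 3, 5] / [2, 6] / [4, 7] / [8] / [9];  Q = [1, 2, 8] / [3, 5] / [4, 6] / [7] / [9]
Final shape: (3, 2, 2, 1, 1).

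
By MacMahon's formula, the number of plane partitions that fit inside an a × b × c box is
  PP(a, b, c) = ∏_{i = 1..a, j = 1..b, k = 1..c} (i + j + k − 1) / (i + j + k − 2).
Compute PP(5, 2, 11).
PP(5, 2, 11) = 4504864

Evaluate the triple product over i = 1..5, j = 1..2, k = 1..11. The factors are (2/1) · (3/2) · (4/3) · (5/4) · (6/5) · (7/6) · (8/7) · (9/8) · … (110 factors total). The numerators and denominators telescope so the product is an integer; carrying out the multiplication exactly gives PP(5, 2, 11) = 4504864.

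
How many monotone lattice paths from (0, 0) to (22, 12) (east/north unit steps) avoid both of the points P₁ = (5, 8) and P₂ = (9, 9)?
Number of paths = 517027745

Inclusion–exclusion. Total paths: C(34, 22) = 548354040. Through P₁: C(13, 5)·C(21, 17) = 7702695. Through P₂: C(18, 9)·C(16, 13) = 27227200. Since P₁ is strictly southwest of P₂, a monotone path through both must visit P₁ then P₂; paths through both = C(13, 5)·C(5, 4)·C(16, 13) = 3603600. Avoid both = 548354040 − 7702695 − 27227200 + 3603600 = 517027745.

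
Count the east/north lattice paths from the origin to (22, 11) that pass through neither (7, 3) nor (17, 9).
Number of paths = 89263650

Inclusion–exclusion. Total paths: C(33, 22) = 193536720. Through P₁: C(10, 7)·C(23, 15) = 58837680. Through P₂: C(26, 17)·C(7, 5) = 65615550. Since P₁ is strictly southwest of P₂, a monotone path through both must visit P₁ then P₂; paths through both = C(10, 7)·C(16, 10)·C(7, 5) = 20180160. Avoid both = 193536720 − 58837680 − 65615550 + 20180160 = 89263650.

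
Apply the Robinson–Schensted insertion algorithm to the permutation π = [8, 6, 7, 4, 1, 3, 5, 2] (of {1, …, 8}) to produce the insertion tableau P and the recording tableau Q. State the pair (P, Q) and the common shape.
P = [1, 2, 5] / [3, 7] / [4] / [6] / [8];  Q = [1, 3, 7] / [2, 6] / [4] / [5] / [8];  common shape = (3, 2, 1, 1, 1)

Row-insert the values π_1, π_2, … into P one at a time, bumping the leftmost entry strictly greater than the inserted value down to the next row. The recording tableau Q records, in position (i, j), the step at which that cell was added to P.
  Insert 8 (step 1): P = [8];  Q = [1]
  Insert 6 (step 2): P = [6] / [8];  Q = [1] / [2]
  Insert 7 (step 3): P = [6, 7] / [8];  Q = [1, 3] / [2]
  Insert 4 (step 4): P = [4, 7] / [6] / [8];  Q = [1, 3] / [2] / [4]
  Insert 1 (step 5): P = [1, 7] / [4] / [6] / [8];  Q = [1, 3] / [2] / [4] / [5]
  Insert 3 (step 6): P = [1, 3] / [4, 7] / [6] / [8];  Q = [1, 3] / [2, 6] / [4] / [5]
  Insert 5 (step 7): P = [1, 3, 5] / [4, 7] / [6] / [8];  Q = [1, 3, 7] / [2, 6] / [4] / [5]
  Insert 2 (step 8): P = [1, 2, 5] / [3, 7] / [4] / [6] / [8];  Q = [1, 3, 7] / [2, 6] / [4] / [5] / [8]
Final shape: (3, 2, 1, 1, 1).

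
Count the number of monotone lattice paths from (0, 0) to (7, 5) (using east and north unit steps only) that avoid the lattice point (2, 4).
Number of paths = 702

Total paths from (0, 0) to (7, 5): C(12, 7) = 792. Paths through (2, 4): (paths (0, 0) → (2, 4)) × (paths (2, 4) → (7, 5)) = C(6, 2) · C(6, 5) = 15 · 6 = 90. Avoidance count = 792 − 90 = 702.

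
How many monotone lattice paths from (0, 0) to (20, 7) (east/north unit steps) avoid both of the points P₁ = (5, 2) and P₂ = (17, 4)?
Number of paths = 480966

Inclusion–exclusion. Total paths: C(27, 20) = 888030. Through P₁: C(7, 5)·C(20, 15) = 325584. Through P₂: C(21, 17)·C(6, 3) = 119700. Since P₁ is strictly southwest of P₂, a monotone path through both must visit P₁ then P₂; paths through both = C(7, 5)·C(14, 12)·C(6, 3) = 38220. Avoid both = 888030 − 325584 − 119700 + 38220 = 480966.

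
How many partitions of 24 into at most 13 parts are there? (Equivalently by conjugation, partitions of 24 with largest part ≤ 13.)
p(24, parts ≤ 13) = 1436

Use the recurrence p(n, m) = p(n, m−1) + p(n−m, m): either the largest part is < m (count p(n, m−1)) or the largest part is exactly m (remove one copy of m, count p(n−m, m)). With p(0, ·) = 1 this gives p(24, parts ≤ 13) = 1436. (By conjugating Young diagrams, this also counts partitions of 24 into at most 13 parts.)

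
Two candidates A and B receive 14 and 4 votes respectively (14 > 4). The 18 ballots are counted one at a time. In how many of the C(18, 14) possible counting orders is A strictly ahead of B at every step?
Strict-lead orderings = 1700

Total orderings of the 18 votes with 14 for A: C(18, 14) = 3060. By the Bertrand ballot formula (Cycle Lemma / reflection principle), the number of orderings in which A is strictly ahead of B throughout is (p − q)/(p + q) · C(p + q, p) = (14 − 4)/(14 + 4) · 3060 = 1700.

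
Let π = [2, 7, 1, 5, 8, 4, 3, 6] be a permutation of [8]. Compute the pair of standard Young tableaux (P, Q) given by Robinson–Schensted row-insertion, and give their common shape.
P = [1, 3, 6] / [2, 4, 8] / [5] / [7];  Q = [1, 2, 5] / [3, 4, 8] / [6] / [7];  common shape = (3, 3, 1, 1)

Row-insert the values π_1, π_2, … into P one at a time, bumping the leftmost entry strictly greater than the inserted value down to the next row. The recording tableau Q records, in position (i, j), the step at which that cell was added to P.
  Insert 2 (step 1): P = [2];  Q = [1]
  Insert 7 (step 2): P = [2, 7];  Q = [1, 2]
  Insert 1 (step 3): P = [1, 7] / [2];  Q = [1, 2] / [3]
  Insert 5 (step 4): P = [1, 5] / [2, 7];  Q = [1, 2] / [3, 4]
  Insert 8 (step 5): P = [1, 5, 8] / [2, 7];  Q = [1, 2, 5] / [3, 4]
  Insert 4 (step 6): P = [1, 4, 8] / [2, 5] / [7];  Q = [1, 2, 5] / [3, 4] / [6]
  Insert 3 (step 7): P = [1, 3, 8] / [2, 4] / [5] / [7];  Q = [1, 2, 5] / [3, 4] / [6] / [7]
  Insert 6 (step 8): P = [1, 3, 6] / [2, 4, 8] / [5] / [7];  Q = [1, 2, 5] / [3, 4, 8] / [6] / [7]
Final shape: (3, 3, 1, 1).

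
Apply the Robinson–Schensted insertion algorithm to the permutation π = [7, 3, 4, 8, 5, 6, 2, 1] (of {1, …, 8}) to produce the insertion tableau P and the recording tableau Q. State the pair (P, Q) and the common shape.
P = [1, 4, 5, 6] / [2, 8] / [3] / [7];  Q = [1, 3, 4, 6] / [2, 5] / [7] / [8];  common shape = (4, 2, 1, 1)

Row-insert the values π_1, π_2, … into P one at a time, bumping the leftmost entry strictly greater than the inserted value down to the next row. The recording tableau Q records, in position (i, j), the step at which that cell was added to P.
  Insert 7 (step 1): P = [7];  Q = [1]
  Insert 3 (step 2): P = [3] / [7];  Q = [1] / [2]
  Insert 4 (step 3): P = [3, 4] / [7];  Q = [1, 3] / [2]
  Insert 8 (step 4): P = [3, 4, 8] / [7];  Q = [1, 3, 4] / [2]
  Insert 5 (step 5): P = [3, 4, 5] / [7, 8];  Q = [1, 3, 4] / [2, 5]
  Insert 6 (step 6): P = [3, 4, 5, 6] / [7, 8];  Q = [1, 3, 4, 6] / [2, 5]
  Insert 2 (step 7): P = [2, 4, 5, 6] / [3, 8] / [7];  Q = [1, 3, 4, 6] / [2, 5] / [7]
  Insert 1 (step 8): P = [1, 4, 5, 6] / [2, 8] / [3] / [7];  Q = [1, 3, 4, 6] / [2, 5] / [7] / [8]
Final shape: (4, 2, 1, 1).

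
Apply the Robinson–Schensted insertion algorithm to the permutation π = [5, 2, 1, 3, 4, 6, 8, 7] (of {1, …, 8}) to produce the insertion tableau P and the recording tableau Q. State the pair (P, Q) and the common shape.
P = [1, 3, 4, 6, 7] / [2, 8] / [5];  Q = [1, 4, 5, 6, 7] / [2, 8] / [3];  common shape = (5, 2, 1)

Row-insert the values π_1, π_2, … into P one at a time, bumping the leftmost entry strictly greater than the inserted value down to the next row. The recording tableau Q records, in position (i, j), the step at which that cell was added to P.
  Insert 5 (step 1): P = [5];  Q = [1]
  Insert 2 (step 2): P = [2] / [5];  Q = [1] / [2]
  Insert 1 (step 3): P = [1] / [2] / [5];  Q = [1] / [2] / [3]
  Insert 3 (step 4): P = [1, 3] / [2] / [5];  Q = [1, 4] / [2] / [3]
  Insert 4 (step 5): P = [1, 3, 4] / [2] / [5];  Q = [1, 4, 5] / [2] / [3]
  Insert 6 (step 6): P = [1, 3, 4, 6] / [2] / [5];  Q = [1, 4, 5, 6] / [2] / [3]
  Insert 8 (step 7): P = [1, 3, 4, 6, 8] / [2] / [5];  Q = [1, 4, 5, 6, 7] / [2] / [3]
  Insert 7 (step 8): P = [1, 3, 4, 6, 7] / [2, 8] / [5];  Q = [1, 4, 5, 6, 7] / [2, 8] / [3]
Final shape: (5, 2, 1).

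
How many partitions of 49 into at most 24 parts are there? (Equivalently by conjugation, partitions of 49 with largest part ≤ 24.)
p(49, parts ≤ 24) = 166187

Use the recurrence p(n, m) = p(n, m−1) + p(n−m, m): either the largest part is < m (count p(n, m−1)) or the largest part is exactly m (remove one copy of m, count p(n−m, m)). With p(0, ·) = 1 this gives p(49, parts ≤ 24) = 166187. (By conjugating Young diagrams, this also counts partitions of 49 into at most 24 parts.)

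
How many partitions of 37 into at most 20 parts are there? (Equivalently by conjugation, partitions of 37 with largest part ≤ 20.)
p(37, parts ≤ 20) = 20722

Use the recurrence p(n, m) = p(n, m−1) + p(n−m, m): either the largest part is < m (count p(n, m−1)) or the largest part is exactly m (remove one copy of m, count p(n−m, m)). With p(0, ·) = 1 this gives p(37, parts ≤ 20) = 20722. (By conjugating Young diagrams, this also counts partitions of 37 into at most 20 parts.)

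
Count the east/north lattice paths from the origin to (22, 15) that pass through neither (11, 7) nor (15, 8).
Number of paths = 5822220384

Inclusion–exclusion. Total paths: C(37, 22) = 9364199760. Through P₁: C(18, 11)·C(19, 11) = 2405321568. Through P₂: C(23, 15)·C(14, 7) = 1682757648. Since P₁ is strictly southwest of P₂, a monotone path through both must visit P₁ then P₂; paths through both = C(18, 11)·C(5, 4)·C(14, 7) = 546099840. Avoid both = 9364199760 − 2405321568 − 1682757648 + 546099840 = 5822220384.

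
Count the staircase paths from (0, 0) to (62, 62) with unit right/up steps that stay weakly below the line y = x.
C_62 = 24139737743045626825711458546273312

These NE paths below the diagonal are counted by the Catalan number C_n = (1/(n + 1)) · C(2n, n). For n = 62: C_62 = (1/63) · C(124, 62) = 1520803477811874490019821888415218656/63 = 24139737743045626825711458546273312.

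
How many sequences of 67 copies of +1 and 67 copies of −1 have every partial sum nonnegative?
C_67 = 22033725021956517463358552614056949950

These ballot sequences are counted by the Catalan number C_n = (1/(n + 1)) · C(2n, n). For n = 67: C_67 = (1/68) · C(134, 67) = 1498293301493043187508381577755872596600/68 = 22033725021956517463358552614056949950.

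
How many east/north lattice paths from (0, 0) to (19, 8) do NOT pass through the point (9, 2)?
Number of paths = 1779635

Total paths from (0, 0) to (19, 8): C(27, 19) = 2220075. Paths through (9, 2): (paths (0, 0) → (9, 2)) × (paths (9, 2) → (19, 8)) = C(11, 9) · C(16, 10) = 55 · 8008 = 440440. Avoidance count = 2220075 − 440440 = 1779635.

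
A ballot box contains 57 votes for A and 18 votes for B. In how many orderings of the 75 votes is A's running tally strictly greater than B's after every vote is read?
Strict-lead orderings = 49719923716299772

Total orderings of the 75 votes with 57 for A: C(75, 57) = 95615237915961100. By the Bertrand ballot formula (Cycle Lemma / reflection principle), the number of orderings in which A is strictly ahead of B throughout is (p − q)/(p + q) · C(p + q, p) = (57 − 18)/(57 + 18) · 95615237915961100 = 49719923716299772.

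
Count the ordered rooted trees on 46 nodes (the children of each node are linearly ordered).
C_45 = 2257117854077248073253720

These ordered rooted trees are counted by the Catalan number C_n = (1/(n + 1)) · C(2n, n). For n = 45: C_45 = (1/46) · C(90, 45) = 103827421287553411369671120/46 = 2257117854077248073253720.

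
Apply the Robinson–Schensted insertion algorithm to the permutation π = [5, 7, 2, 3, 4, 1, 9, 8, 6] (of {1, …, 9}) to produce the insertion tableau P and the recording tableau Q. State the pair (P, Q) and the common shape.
P = [1, 3, 4, 6] / [2, 7, 8] / [5, 9];  Q = [1, 2, 5, 7] / [3, 4, 8] / [6, 9];  common shape = (4, 3, 2)

Row-insert the values π_1, π_2, … into P one at a time, bumping the leftmost entry strictly greater than the inserted value down to the next row. The recording tableau Q records, in position (i, j), the step at which that cell was added to P.
  Insert 5 (step 1): P = [5];  Q = [1]
  Insert 7 (step 2): P = [5, 7];  Q = [1, 2]
  Insert 2 (step 3): P = [2, 7] / [5];  Q = [1, 2] / [3]
  Insert 3 (step 4): P = [2, 3] / [5, 7];  Q = [1, 2] / [3, 4]
  Insert 4 (step 5): P = [2, 3, 4] / [5, 7];  Q = [1, 2, 5] / [3, 4]
  Insert 1 (step 6): P = [1, 3, 4] / [2, 7] / [5];  Q = [1, 2, 5] / [3, 4] / [6]
  Insert 9 (step 7): P = [1, 3, 4, 9] / [2, 7] / [5];  Q = [1, 2, 5, 7] / [3, 4] / [6]
  Insert 8 (step 8): P = [1, 3, 4, 8] / [2, 7, 9] / [5];  Q = [1, 2, 5, 7] / [3, 4, 8] / [6]
  Insert 6 (step 9): P = [1, 3, 4, 6] / [2, 7, 8] / [5, 9];  Q = [1, 2, 5, 7] / [3, 4, 8] / [6, 9]
Final shape: (4, 3, 2).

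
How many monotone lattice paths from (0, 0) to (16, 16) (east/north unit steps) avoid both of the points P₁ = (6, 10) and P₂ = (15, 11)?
Number of paths = 491075846

Inclusion–exclusion. Total paths: C(32, 16) = 601080390. Through P₁: C(16, 6)·C(16, 10) = 64128064. Through P₂: C(26, 15)·C(6, 1) = 46356960. Since P₁ is strictly southwest of P₂, a monotone path through both must visit P₁ then P₂; paths through both = C(16, 6)·C(10, 9)·C(6, 1) = 480480. Avoid both = 601080390 − 64128064 − 46356960 + 480480 = 491075846.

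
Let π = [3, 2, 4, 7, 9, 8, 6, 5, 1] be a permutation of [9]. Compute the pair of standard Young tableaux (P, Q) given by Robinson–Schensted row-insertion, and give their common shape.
P = [1, 4, 5, 8] / [2, 6] / [3] / [7] / [9];  Q = [1, 3, 4, 5] / [2, 6] / [7] / [8] / [9];  common shape = (4, 2, 1, 1, 1)

Row-insert the values π_1, π_2, … into P one at a time, bumping the leftmost entry strictly greater than the inserted value down to the next row. The recording tableau Q records, in position (i, j), the step at which that cell was added to P.
  Insert 3 (step 1): P = [3];  Q = [1]
  Insert 2 (step 2): P = [2] / [3];  Q = [1] / [2]
  Insert 4 (step 3): P = [2, 4] / [3];  Q = [1, 3] / [2]
  Insert 7 (step 4): P = [2, 4, 7] / [3];  Q = [1, 3, 4] / [2]
  Insert 9 (step 5): P = [2, 4, 7, 9] / [3];  Q = [1, 3, 4, 5] / [2]
  Insert 8 (step 6): P = [2, 4, 7, 8] / [3, 9];  Q = [1, 3, 4, 5] / [2, 6]
  Insert 6 (step 7): P = [2, 4, 6, 8] / [3, 7] / [9];  Q = [1, 3, 4, 5] / [2, 6] / [7]
  Insert 5 (step 8): P = [2, 4, 5, 8] / [3, 6] / [7] / [9];  Q = [1, 3, 4, 5] / [2, 6] / [7] / [8]
  Insert 1 (step 9): P = [1, 4, 5, 8] / [2, 6] / [3] / [7] / [9];  Q = [1, 3, 4, 5] / [2, 6] / [7] / [8] / [9]
Final shape: (4, 2, 1, 1, 1).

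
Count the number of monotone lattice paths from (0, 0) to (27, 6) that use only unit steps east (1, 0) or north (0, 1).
Number of paths = 1107568

A monotone lattice path from (0, 0) to (27, 6) consists of 27 east steps and 6 north steps in some order, so it is determined by which 27 of the 33 steps are east. The count is C(33, 27) = 1107568.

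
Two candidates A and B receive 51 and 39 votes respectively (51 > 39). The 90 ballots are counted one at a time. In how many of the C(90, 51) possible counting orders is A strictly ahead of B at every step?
Strict-lead orderings = 6261010054585384857444576

Total orderings of the 90 votes with 51 for A: C(90, 51) = 46957575409390386430834320. By the Bertrand ballot formula (Cycle Lemma / reflection principle), the number of orderings in which A is strictly ahead of B throughout is (p − q)/(p + q) · C(p + q, p) = (51 − 39)/(51 + 39) · 46957575409390386430834320 = 6261010054585384857444576.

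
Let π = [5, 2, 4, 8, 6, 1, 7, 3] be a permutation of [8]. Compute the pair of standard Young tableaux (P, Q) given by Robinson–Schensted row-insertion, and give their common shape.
P = [1, 3, 6, 7] / [2, 4] / [5, 8];  Q = [1, 3, 4, 7] / [2, 5] / [6, 8];  common shape = (4, 2, 2)

Row-insert the values π_1, π_2, … into P one at a time, bumping the leftmost entry strictly greater than the inserted value down to the next row. The recording tableau Q records, in position (i, j), the step at which that cell was added to P.
  Insert 5 (step 1): P = [5];  Q = [1]
  Insert 2 (step 2): P = [2] / [5];  Q = [1] / [2]
  Insert 4 (step 3): P = [2, 4] / [5];  Q = [1, 3] / [2]
  Insert 8 (step 4): P = [2, 4, 8] / [5];  Q = [1, 3, 4] / [2]
  Insert 6 (step 5): P = [2, 4, 6] / [5, 8];  Q = [1, 3, 4] / [2, 5]
  Insert 1 (step 6): P = [1, 4, 6] / [2, 8] / [5];  Q = [1, 3, 4] / [2, 5] / [6]
  Insert 7 (step 7): P = [1, 4, 6, 7] / [2, 8] / [5];  Q = [1, 3, 4, 7] / [2, 5] / [6]
  Insert 3 (step 8): P = [1, 3, 6, 7] / [2, 4] / [5, 8];  Q = [1, 3, 4, 7] / [2, 5] / [6, 8]
Final shape: (4, 2, 2).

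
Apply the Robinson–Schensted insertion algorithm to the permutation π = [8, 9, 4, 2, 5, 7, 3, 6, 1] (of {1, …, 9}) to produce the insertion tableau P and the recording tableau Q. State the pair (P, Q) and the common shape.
P = [1, 3, 6] / [2, 5, 7] / [4, 9] / [8];  Q = [1, 2, 6] / [3, 5, 8] / [4, 7] / [9];  common shape = (3, 3, 2, 1)

Row-insert the values π_1, π_2, … into P one at a time, bumping the leftmost entry strictly greater than the inserted value down to the next row. The recording tableau Q records, in position (i, j), the step at which that cell was added to P.
  Insert 8 (step 1): P = [8];  Q = [1]
  Insert 9 (step 2): P = [8, 9];  Q = [1, 2]
  Insert 4 (step 3): P = [4, 9] / [8];  Q = [1, 2] / [3]
  Insert 2 (step 4): P = [2, 9] / [4] / [8];  Q = [1, 2] / [3] / [4]
  Insert 5 (step 5): P = [2, 5] / [4, 9] / [8];  Q = [1, 2] / [3, 5] / [4]
  Insert 7 (step 6): P = [2, 5, 7] / [4, 9] / [8];  Q = [1, 2, 6] / [3, 5] / [4]
  Insert 3 (step 7): P = [2, 3, 7] / [4, 5] / [8, 9];  Q = [1, 2, 6] / [3, 5] / [4, 7]
  Insert 6 (step 8): P = [2, 3, 6] / [4, 5, 7] / [8, 9];  Q = [1, 2, 6] / [3, 5, 8] / [4, 7]
  Insert 1 (step 9): P = [1, 3, 6] / [2, 5, 7] / [4, 9] / [8];  Q = [1, 2, 6] / [3, 5, 8] / [4, 7] / [9]
Final shape: (3, 3, 2, 1).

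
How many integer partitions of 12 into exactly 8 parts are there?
p(12, 8 parts) = 5

Partitions of n into exactly k parts ↔ partitions of n − k into at most k parts (subtract 1 from each part). For n = 12, k = 8, the partitions are: 5+1+1+1+1+1+1+1, 4+2+1+1+1+1+1+1, 3+3+1+1+1+1+1+1, 3+2+2+1+1+1+1+1, 2+2+2+2+1+1+1+1. Count = 5.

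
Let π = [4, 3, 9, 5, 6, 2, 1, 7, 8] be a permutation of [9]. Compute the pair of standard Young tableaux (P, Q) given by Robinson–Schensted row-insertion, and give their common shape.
P = [1, 5, 6, 7, 8] / [2, 9] / [3] / [4];  Q = [1, 3, 5, 8, 9] / [2, 4] / [6] / [7];  common shape = (5, 2, 1, 1)

Row-insert the values π_1, π_2, … into P one at a time, bumping the leftmost entry strictly greater than the inserted value down to the next row. The recording tableau Q records, in position (i, j), the step at which that cell was added to P.
  Insert 4 (step 1): P = [4];  Q = [1]
  Insert 3 (step 2): P = [3] / [4];  Q = [1] / [2]
  Insert 9 (step 3): P = [3, 9] / [4];  Q = [1, 3] / [2]
  Insert 5 (step 4): P = [3, 5] / [4, 9];  Q = [1, 3] / [2, 4]
  Insert 6 (step 5): P = [3, 5, 6] / [4, 9];  Q = [1, 3, 5] / [2, 4]
  Insert 2 (step 6): P = [2, 5, 6] / [3, 9] / [4];  Q = [1, 3, 5] / [2, 4] / [6]
  Insert 1 (step 7): P = [1, 5, 6] / [2, 9] / [3] / [4];  Q = [1, 3, 5] / [2, 4] / [6] / [7]
  Insert 7 (step 8): P = [1, 5, 6, 7] / [2, 9] / [3] / [4];  Q = [1, 3, 5, 8] / [2, 4] / [6] / [7]
  Insert 8 (step 9): P = [1, 5, 6, 7, 8] / [2, 9] / [3] / [4];  Q = [1, 3, 5, 8, 9] / [2, 4] / [6] / [7]
Final shape: (5, 2, 1, 1).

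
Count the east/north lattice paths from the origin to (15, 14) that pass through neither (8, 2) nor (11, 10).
Number of paths = 51120930

Inclusion–exclusion. Total paths: C(29, 15) = 77558760. Through P₁: C(10, 8)·C(19, 7) = 2267460. Through P₂: C(21, 11)·C(8, 4) = 24690120. Since P₁ is strictly southwest of P₂, a monotone path through both must visit P₁ then P₂; paths through both = C(10, 8)·C(11, 3)·C(8, 4) = 519750. Avoid both = 77558760 − 2267460 − 24690120 + 519750 = 51120930.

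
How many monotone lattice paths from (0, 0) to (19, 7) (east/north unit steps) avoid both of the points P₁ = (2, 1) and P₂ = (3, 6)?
Number of paths = 353837

Inclusion–exclusion. Total paths: C(26, 19) = 657800. Through P₁: C(3, 2)·C(23, 17) = 302841. Through P₂: C(9, 3)·C(17, 16) = 1428. Since P₁ is strictly southwest of P₂, a monotone path through both must visit P₁ then P₂; paths through both = C(3, 2)·C(6, 1)·C(17, 16) = 306. Avoid both = 657800 − 302841 − 1428 + 306 = 353837.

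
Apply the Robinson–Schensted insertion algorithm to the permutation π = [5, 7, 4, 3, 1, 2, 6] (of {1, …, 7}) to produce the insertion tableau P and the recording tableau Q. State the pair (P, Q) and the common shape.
P = [1, 2, 6] / [3, 7] / [4] / [5];  Q = [1, 2, 7] / [3, 6] / [4] / [5];  common shape = (3, 2, 1, 1)

Row-insert the values π_1, π_2, … into P one at a time, bumping the leftmost entry strictly greater than the inserted value down to the next row. The recording tableau Q records, in position (i, j), the step at which that cell was added to P.
  Insert 5 (step 1): P = [5];  Q = [1]
  Insert 7 (step 2): P = [5, 7];  Q = [1, 2]
  Insert 4 (step 3): P = [4, 7] / [5];  Q = [1, 2] / [3]
  Insert 3 (step 4): P = [3, 7] / [4] / [5];  Q = [1, 2] / [3] / [4]
  Insert 1 (step 5): P = [1, 7] / [3] / [4] / [5];  Q = [1, 2] / [3] / [4] / [5]
  Insert 2 (step 6): P = [1, 2] / [3, 7] / [4] / [5];  Q = [1, 2] / [3, 6] / [4] / [5]
  Insert 6 (step 7): P = [1, 2, 6] / [3, 7] / [4] / [5];  Q = [1, 2, 7] / [3, 6] / [4] / [5]
Final shape: (3, 2, 1, 1).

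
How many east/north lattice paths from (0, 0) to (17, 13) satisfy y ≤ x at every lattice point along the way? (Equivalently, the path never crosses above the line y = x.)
Number of paths = 33266625

By the reflection principle (André's argument), the number of monotone paths to (17, 13) with n ≤ m that never go above y = x is C(30, 17) − C(30, 18) = 119759850 − 86493225 = 33266625.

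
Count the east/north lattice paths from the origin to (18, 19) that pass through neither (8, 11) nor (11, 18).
Number of paths = 14161095144

Inclusion–exclusion. Total paths: C(37, 18) = 17672631900. Through P₁: C(19, 8)·C(18, 10) = 3307317156. Through P₂: C(29, 11)·C(8, 7) = 276778320. Since P₁ is strictly southwest of P₂, a monotone path through both must visit P₁ then P₂; paths through both = C(19, 8)·C(10, 3)·C(8, 7) = 72558720. Avoid both = 17672631900 − 3307317156 − 276778320 + 72558720 = 14161095144.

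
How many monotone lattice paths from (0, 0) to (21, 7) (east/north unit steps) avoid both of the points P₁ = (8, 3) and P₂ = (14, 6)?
Number of paths = 592140

Inclusion–exclusion. Total paths: C(28, 21) = 1184040. Through P₁: C(11, 8)·C(17, 13) = 392700. Through P₂: C(20, 14)·C(8, 7) = 310080. Since P₁ is strictly southwest of P₂, a monotone path through both must visit P₁ then P₂; paths through both = C(11, 8)·C(9, 6)·C(8, 7) = 110880. Avoid both = 1184040 − 392700 − 310080 + 110880 = 592140.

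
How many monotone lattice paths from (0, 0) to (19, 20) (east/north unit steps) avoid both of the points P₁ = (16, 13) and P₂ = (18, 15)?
Number of paths = 56999745630

Inclusion–exclusion. Total paths: C(39, 19) = 68923264410. Through P₁: C(29, 16)·C(10, 3) = 8143669800. Through P₂: C(33, 18)·C(6, 1) = 6222949920. Since P₁ is strictly southwest of P₂, a monotone path through both must visit P₁ then P₂; paths through both = C(29, 16)·C(4, 2)·C(6, 1) = 2443100940. Avoid both = 68923264410 − 8143669800 − 6222949920 + 2443100940 = 56999745630.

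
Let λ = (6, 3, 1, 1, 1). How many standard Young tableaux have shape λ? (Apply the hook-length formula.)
# SYT of shape (6, 3, 1, 1, 1) = 3696

Hook-length formula: f^λ = n! / Π hook(c), product over all cells c of the Young diagram. For λ = (6, 3, 1, 1, 1), n = 12 boxes. Hook lengths by row (left-to-right, top-to-bottom): [10, 6, 5, 3, 2, 1]; [6, 2, 1]; [3]; [2]; [1]. Product of hooks = 129600. So f^λ = 12! / 129600 = 479001600 / 129600 = 3696.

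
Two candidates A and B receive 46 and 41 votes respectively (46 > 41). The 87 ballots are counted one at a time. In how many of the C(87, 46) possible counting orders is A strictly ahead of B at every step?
Strict-lead orderings = 658070974503343345650300

Total orderings of the 87 votes with 46 for A: C(87, 46) = 11450434956358174214315220. By the Bertrand ballot formula (Cycle Lemma / reflection principle), the number of orderings in which A is strictly ahead of B throughout is (p − q)/(p + q) · C(p + q, p) = (46 − 41)/(46 + 41) · 11450434956358174214315220 = 658070974503343345650300.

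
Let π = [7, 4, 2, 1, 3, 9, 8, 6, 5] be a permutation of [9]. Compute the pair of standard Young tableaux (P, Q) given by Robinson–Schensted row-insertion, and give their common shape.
P = [1, 3, 5] / [2, 6] / [4, 8] / [7, 9];  Q = [1, 5, 6] / [2, 7] / [3, 8] / [4, 9];  common shape = (3, 2, 2, 2)

Row-insert the values π_1, π_2, … into P one at a time, bumping the leftmost entry strictly greater than the inserted value down to the next row. The recording tableau Q records, in position (i, j), the step at which that cell was added to P.
  Insert 7 (step 1): P = [7];  Q = [1]
  Insert 4 (step 2): P = [4] / [7];  Q = [1] / [2]
  Insert 2 (step 3): P = [2] / [4] / [7];  Q = [1] / [2] / [3]
  Insert 1 (step 4): P = [1] / [2] / [4] / [7];  Q = [1] / [2] / [3] / [4]
  Insert 3 (step 5): P = [1, 3] / [2] / [4] / [7];  Q = [1, 5] / [2] / [3] / [4]
  Insert 9 (step 6): P = [1, 3, 9] / [2] / [4] / [7];  Q = [1, 5, 6] / [2] / [3] / [4]
  Insert 8 (step 7): P = [1, 3, 8] / [2, 9] / [4] / [7];  Q = [1, 5, 6] / [2, 7] / [3] / [4]
  Insert 6 (step 8): P = [1, 3, 6] / [2, 8] / [4, 9] / [7];  Q = [1, 5, 6] / [2, 7] / [3, 8] / [4]
  Insert 5 (step 9): P = [1, 3, 5] / [2, 6] / [4, 8] / [7, 9];  Q = [1, 5, 6] / [2, 7] / [3, 8] / [4, 9]
Final shape: (3, 2, 2, 2).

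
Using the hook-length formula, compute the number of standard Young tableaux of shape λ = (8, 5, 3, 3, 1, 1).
# SYT of shape (8, 5, 3, 3, 1, 1) = 623963648

Hook-length formula: f^λ = n! / Π hook(c), product over all cells c of the Young diagram. For λ = (8, 5, 3, 3, 1, 1), n = 21 boxes. Hook lengths by row (left-to-right, top-to-bottom): [13, 10, 9, 6, 5, 3, 2, 1]; [9, 6, 5, 2, 1]; [6, 3, 2]; [5, 2, 1]; [2]; [1]. Product of hooks = 81881280000. So f^λ = 21! / 81881280000 = 51090942171709440000 / 81881280000 = 623963648.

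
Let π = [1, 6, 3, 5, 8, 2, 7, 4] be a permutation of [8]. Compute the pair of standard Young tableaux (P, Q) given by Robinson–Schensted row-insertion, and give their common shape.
P = [1, 2, 4, 7] / [3, 5] / [6, 8];  Q = [1, 2, 4, 5] / [3, 7] / [6, 8];  common shape = (4, 2, 2)

Row-insert the values π_1, π_2, … into P one at a time, bumping the leftmost entry strictly greater than the inserted value down to the next row. The recording tableau Q records, in position (i, j), the step at which that cell was added to P.
  Insert 1 (step 1): P = [1];  Q = [1]
  Insert 6 (step 2): P = [1, 6];  Q = [1, 2]
  Insert 3 (step 3): P = [1, 3] / [6];  Q = [1, 2] / [3]
  Insert 5 (step 4): P = [1, 3, 5] / [6];  Q = [1, 2, 4] / [3]
  Insert 8 (step 5): P = [1, 3, 5, 8] / [6];  Q = [1, 2, 4, 5] / [3]
  Insert 2 (step 6): P = [1, 2, 5, 8] / [3] / [6];  Q = [1, 2, 4, 5] / [3] / [6]
  Insert 7 (step 7): P = [1, 2, 5, 7] / [3, 8] / [6];  Q = [1, 2, 4, 5] / [3, 7] / [6]
  Insert 4 (step 8): P = [1, 2, 4, 7] / [3, 5] / [6, 8];  Q = [1, 2, 4, 5] / [3, 7] / [6, 8]
Final shape: (4, 2, 2).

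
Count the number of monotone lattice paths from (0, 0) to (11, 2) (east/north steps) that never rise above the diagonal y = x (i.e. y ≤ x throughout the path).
Number of paths = 65

By the reflection principle (André's argument), the number of monotone paths to (11, 2) with n ≤ m that never go above y = x is C(13, 11) − C(13, 12) = 78 − 13 = 65.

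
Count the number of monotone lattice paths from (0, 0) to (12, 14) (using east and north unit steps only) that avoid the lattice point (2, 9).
Number of paths = 9492535

Total paths from (0, 0) to (12, 14): C(26, 12) = 9657700. Paths through (2, 9): (paths (0, 0) → (2, 9)) × (paths (2, 9) → (12, 14)) = C(11, 2) · C(15, 10) = 55 · 3003 = 165165. Avoidance count = 9657700 − 165165 = 9492535.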